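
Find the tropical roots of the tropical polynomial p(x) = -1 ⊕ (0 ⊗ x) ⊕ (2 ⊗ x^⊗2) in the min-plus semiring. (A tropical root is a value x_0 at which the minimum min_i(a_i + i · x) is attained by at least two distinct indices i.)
Roots: {-2, -1}

Each tropical root is a break point of the lower envelope of the lines y = a_i + i · x (there are 3 lines, with slopes 0, 1, ..., 2). Only the lines that attain the minimum somewhere contribute to roots; other lines are dominated. Here the surviving (envelope) indices are i = 2, i = 1, i = 0.
Intersections between consecutive envelope lines give the roots: for adjacent envelope indices i < j the intersection is x = (a_i − a_j) / (j − i). Reading off the sorted break points: {-2, -1}.
Verification: at each break x_0, at least two indices attain the minimum of min_i(a_i + i · x_0).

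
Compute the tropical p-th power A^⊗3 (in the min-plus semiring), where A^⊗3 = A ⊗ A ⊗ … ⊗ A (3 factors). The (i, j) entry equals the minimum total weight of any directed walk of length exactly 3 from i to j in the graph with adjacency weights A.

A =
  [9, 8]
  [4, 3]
A^⊗3 =
  [15, 14]
  [10, 9]

Each entry (A^⊗3)_ij equals the minimum over all length-3 walks i = v_0 → v_1 → … → v_3 = j of Σ_t A[v_t][v_{t+1}]. For example, for (i, j) = (0, 1) we minimise over 4 possible intermediate vertex sequences; the minimum is 14, attained along the walk 0 → 1 → 1 → 1.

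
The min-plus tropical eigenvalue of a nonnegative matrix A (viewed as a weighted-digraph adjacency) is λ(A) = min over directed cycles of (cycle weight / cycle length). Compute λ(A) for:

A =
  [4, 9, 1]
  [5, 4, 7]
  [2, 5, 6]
λ(A) = 3/2

Enumerate directed cycles and compute their means (weight / length). Sample:
  cycle 0 → 0: weight = 4, length = 1, mean = 4/1 ≈ 4.000
  cycle 1 → 1: weight = 4, length = 1, mean = 4/1 ≈ 4.000
  cycle 2 → 2: weight = 6, length = 1, mean = 6/1 ≈ 6.000
  cycle 0 → 1 → 0: weight = 14, length = 2, mean = 14/2 ≈ 7.000
  cycle 0 → 2 → 0: weight = 3, length = 2, mean = 3/2 ≈ 1.500
  cycle 1 → 0 → 1: weight = 14, length = 2, mean = 14/2 ≈ 7.000
Minimum mean = 1.500, attained e.g. along the cycle 0 → 2 → 0 with weight 3 and length 2. So λ(A) = 3/2 = 3/2.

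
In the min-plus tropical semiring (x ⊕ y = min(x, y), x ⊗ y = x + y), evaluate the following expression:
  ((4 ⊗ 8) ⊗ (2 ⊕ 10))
((4 ⊗ 8) ⊗ (2 ⊕ 10)) = 14

Expand innermost to outermost. Recall ⊕ takes the minimum of its arguments and ⊗ takes their sum. Working out the expression ((4 ⊗ 8) ⊗ (2 ⊕ 10)) gives 14.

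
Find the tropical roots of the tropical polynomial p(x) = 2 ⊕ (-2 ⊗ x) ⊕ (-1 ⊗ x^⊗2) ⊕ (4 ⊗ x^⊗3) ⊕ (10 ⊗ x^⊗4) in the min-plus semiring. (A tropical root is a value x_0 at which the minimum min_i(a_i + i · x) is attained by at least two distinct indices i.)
Roots: {-6, -5, -1, 4}

Each tropical root is a break point of the lower envelope of the lines y = a_i + i · x (there are 5 lines, with slopes 0, 1, ..., 4). Only the lines that attain the minimum somewhere contribute to roots; other lines are dominated. Here the surviving (envelope) indices are i = 4, i = 3, i = 2, i = 1, i = 0.
Intersections between consecutive envelope lines give the roots: for adjacent envelope indices i < j the intersection is x = (a_i − a_j) / (j − i). Reading off the sorted break points: {-6, -5, -1, 4}.
Verification: at each break x_0, at least two indices attain the minimum of min_i(a_i + i · x_0).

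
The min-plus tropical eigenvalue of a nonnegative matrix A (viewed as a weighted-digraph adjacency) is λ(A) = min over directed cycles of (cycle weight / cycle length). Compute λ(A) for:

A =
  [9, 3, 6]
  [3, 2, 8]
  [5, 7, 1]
λ(A) = 1

Enumerate directed cycles and compute their means (weight / length). Sample:
  cycle 0 → 0: weight = 9, length = 1, mean = 9/1 ≈ 9.000
  cycle 1 → 1: weight = 2, length = 1, mean = 2/1 ≈ 2.000
  cycle 2 → 2: weight = 1, length = 1, mean = 1/1 ≈ 1.000
  cycle 0 → 1 → 0: weight = 6, length = 2, mean = 6/2 ≈ 3.000
  cycle 0 → 2 → 0: weight = 11, length = 2, mean = 11/2 ≈ 5.500
  cycle 1 → 0 → 1: weight = 6, length = 2, mean = 6/2 ≈ 3.000
Minimum mean = 1.000, attained e.g. along the cycle 2 → 2 with weight 1 and length 1. So λ(A) = 1/1 = 1.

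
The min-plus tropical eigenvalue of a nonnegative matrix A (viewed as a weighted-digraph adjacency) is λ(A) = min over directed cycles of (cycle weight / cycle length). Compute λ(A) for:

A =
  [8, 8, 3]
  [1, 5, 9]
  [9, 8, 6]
λ(A) = 4

Enumerate directed cycles and compute their means (weight / length). Sample:
  cycle 0 → 0: weight = 8, length = 1, mean = 8/1 ≈ 8.000
  cycle 1 → 1: weight = 5, length = 1, mean = 5/1 ≈ 5.000
  cycle 2 → 2: weight = 6, length = 1, mean = 6/1 ≈ 6.000
  cycle 0 → 1 → 0: weight = 9, length = 2, mean = 9/2 ≈ 4.500
  cycle 0 → 2 → 0: weight = 12, length = 2, mean = 12/2 ≈ 6.000
  cycle 1 → 0 → 1: weight = 9, length = 2, mean = 9/2 ≈ 4.500
Minimum mean = 4.000, attained e.g. along the cycle 0 → 2 → 1 → 0 with weight 12 and length 3. So λ(A) = 12/3 = 4.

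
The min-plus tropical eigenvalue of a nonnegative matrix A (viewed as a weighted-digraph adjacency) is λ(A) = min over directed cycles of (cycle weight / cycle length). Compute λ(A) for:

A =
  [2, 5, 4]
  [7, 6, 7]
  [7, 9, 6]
λ(A) = 2

Enumerate directed cycles and compute their means (weight / length). Sample:
  cycle 0 → 0: weight = 2, length = 1, mean = 2/1 ≈ 2.000
  cycle 1 → 1: weight = 6, length = 1, mean = 6/1 ≈ 6.000
  cycle 2 → 2: weight = 6, length = 1, mean = 6/1 ≈ 6.000
  cycle 0 → 1 → 0: weight = 12, length = 2, mean = 12/2 ≈ 6.000
  cycle 0 → 2 → 0: weight = 11, length = 2, mean = 11/2 ≈ 5.500
  cycle 1 → 0 → 1: weight = 12, length = 2, mean = 12/2 ≈ 6.000
Minimum mean = 2.000, attained e.g. along the cycle 0 → 0 with weight 2 and length 1. So λ(A) = 2/1 = 2.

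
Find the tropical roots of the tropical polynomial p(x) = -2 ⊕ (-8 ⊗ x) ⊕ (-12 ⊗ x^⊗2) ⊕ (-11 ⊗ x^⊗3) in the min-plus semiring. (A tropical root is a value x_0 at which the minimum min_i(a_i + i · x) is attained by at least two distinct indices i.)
Roots: {-1, 4, 6}

Each tropical root is a break point of the lower envelope of the lines y = a_i + i · x (there are 4 lines, with slopes 0, 1, ..., 3). Only the lines that attain the minimum somewhere contribute to roots; other lines are dominated. Here the surviving (envelope) indices are i = 3, i = 2, i = 1, i = 0.
Intersections between consecutive envelope lines give the roots: for adjacent envelope indices i < j the intersection is x = (a_i − a_j) / (j − i). Reading off the sorted break points: {-1, 4, 6}.
Verification: at each break x_0, at least two indices attain the minimum of min_i(a_i + i · x_0).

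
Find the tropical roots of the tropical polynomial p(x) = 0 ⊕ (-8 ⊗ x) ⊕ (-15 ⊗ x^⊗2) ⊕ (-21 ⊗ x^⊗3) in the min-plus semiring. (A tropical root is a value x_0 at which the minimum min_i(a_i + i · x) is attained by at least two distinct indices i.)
Roots: {6, 7, 8}

Each tropical root is a break point of the lower envelope of the lines y = a_i + i · x (there are 4 lines, with slopes 0, 1, ..., 3). Only the lines that attain the minimum somewhere contribute to roots; other lines are dominated. Here the surviving (envelope) indices are i = 3, i = 2, i = 1, i = 0.
Intersections between consecutive envelope lines give the roots: for adjacent envelope indices i < j the intersection is x = (a_i − a_j) / (j − i). Reading off the sorted break points: {6, 7, 8}.
Verification: at each break x_0, at least two indices attain the minimum of min_i(a_i + i · x_0).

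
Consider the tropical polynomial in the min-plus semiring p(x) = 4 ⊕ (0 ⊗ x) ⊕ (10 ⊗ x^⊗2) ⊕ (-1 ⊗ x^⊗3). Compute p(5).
p(5) = 4

A tropical monomial a ⊗ x^⊗i evaluates to a + i · x. Evaluating each term at x = 5:
  Term 0 contributes 4 + 0 · 5 = 4
  Term 1 contributes 0 + 1 · 5 = 5
  Term 2 contributes 10 + 2 · 5 = 20
  Term 3 contributes -1 + 3 · 5 = 14
p(5) = ⊕ of these = min[4, 5, 20, 14] = 4.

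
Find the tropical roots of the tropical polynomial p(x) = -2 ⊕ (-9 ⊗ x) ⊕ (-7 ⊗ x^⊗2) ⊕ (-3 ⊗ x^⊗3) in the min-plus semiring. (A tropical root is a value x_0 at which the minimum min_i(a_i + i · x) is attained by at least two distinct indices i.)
Roots: {-4, -2, 7}

Each tropical root is a break point of the lower envelope of the lines y = a_i + i · x (there are 4 lines, with slopes 0, 1, ..., 3). Only the lines that attain the minimum somewhere contribute to roots; other lines are dominated. Here the surviving (envelope) indices are i = 3, i = 2, i = 1, i = 0.
Intersections between consecutive envelope lines give the roots: for adjacent envelope indices i < j the intersection is x = (a_i − a_j) / (j − i). Reading off the sorted break points: {-4, -2, 7}.
Verification: at each break x_0, at least two indices attain the minimum of min_i(a_i + i · x_0).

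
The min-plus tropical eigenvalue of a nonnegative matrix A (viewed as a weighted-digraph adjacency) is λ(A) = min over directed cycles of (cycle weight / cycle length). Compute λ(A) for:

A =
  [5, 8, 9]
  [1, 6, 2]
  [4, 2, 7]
λ(A) = 2

Enumerate directed cycles and compute their means (weight / length). Sample:
  cycle 0 → 0: weight = 5, length = 1, mean = 5/1 ≈ 5.000
  cycle 1 → 1: weight = 6, length = 1, mean = 6/1 ≈ 6.000
  cycle 2 → 2: weight = 7, length = 1, mean = 7/1 ≈ 7.000
  cycle 0 → 1 → 0: weight = 9, length = 2, mean = 9/2 ≈ 4.500
  cycle 0 → 2 → 0: weight = 13, length = 2, mean = 13/2 ≈ 6.500
  cycle 1 → 0 → 1: weight = 9, length = 2, mean = 9/2 ≈ 4.500
Minimum mean = 2.000, attained e.g. along the cycle 1 → 2 → 1 with weight 4 and length 2. So λ(A) = 4/2 = 2.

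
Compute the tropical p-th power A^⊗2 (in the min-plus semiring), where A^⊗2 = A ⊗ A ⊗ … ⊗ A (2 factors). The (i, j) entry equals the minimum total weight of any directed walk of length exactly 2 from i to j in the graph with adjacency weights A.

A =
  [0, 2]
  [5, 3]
A^⊗2 =
  [0, 2]
  [5, 6]

Each entry (A^⊗2)_ij equals the minimum over all length-2 walks i = v_0 → v_1 → … → v_2 = j of Σ_t A[v_t][v_{t+1}]. For example, for (i, j) = (0, 1) we minimise over 2 possible intermediate vertex sequences; the minimum is 2, attained along the walk 0 → 0 → 1.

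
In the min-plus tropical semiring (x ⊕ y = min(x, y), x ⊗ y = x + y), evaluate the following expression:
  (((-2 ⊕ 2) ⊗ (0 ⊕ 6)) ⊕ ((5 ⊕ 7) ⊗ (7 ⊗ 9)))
(((-2 ⊕ 2) ⊗ (0 ⊕ 6)) ⊕ ((5 ⊕ 7) ⊗ (7 ⊗ 9))) = -2

Expand innermost to outermost. Recall ⊕ takes the minimum of its arguments and ⊗ takes their sum. Working out the expression (((-2 ⊕ 2) ⊗ (0 ⊕ 6)) ⊕ ((5 ⊕ 7) ⊗ (7 ⊗ 9))) gives -2.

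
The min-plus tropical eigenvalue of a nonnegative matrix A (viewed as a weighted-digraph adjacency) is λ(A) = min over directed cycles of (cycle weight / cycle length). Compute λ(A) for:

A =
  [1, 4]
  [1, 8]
λ(A) = 1

Enumerate directed cycles and compute their means (weight / length). Sample:
  cycle 0 → 0: weight = 1, length = 1, mean = 1/1 ≈ 1.000
  cycle 1 → 1: weight = 8, length = 1, mean = 8/1 ≈ 8.000
  cycle 0 → 1 → 0: weight = 5, length = 2, mean = 5/2 ≈ 2.500
  cycle 1 → 0 → 1: weight = 5, length = 2, mean = 5/2 ≈ 2.500
Minimum mean = 1.000, attained e.g. along the cycle 0 → 0 with weight 1 and length 1. So λ(A) = 1/1 = 1.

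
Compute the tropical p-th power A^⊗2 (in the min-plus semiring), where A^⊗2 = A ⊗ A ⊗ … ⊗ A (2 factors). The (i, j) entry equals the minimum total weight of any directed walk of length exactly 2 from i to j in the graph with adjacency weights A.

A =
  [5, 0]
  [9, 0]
A^⊗2 =
  [9, 0]
  [9, 0]

Each entry (A^⊗2)_ij equals the minimum over all length-2 walks i = v_0 → v_1 → … → v_2 = j of Σ_t A[v_t][v_{t+1}]. For example, for (i, j) = (0, 1) we minimise over 2 possible intermediate vertex sequences; the minimum is 0, attained along the walk 0 → 1 → 1.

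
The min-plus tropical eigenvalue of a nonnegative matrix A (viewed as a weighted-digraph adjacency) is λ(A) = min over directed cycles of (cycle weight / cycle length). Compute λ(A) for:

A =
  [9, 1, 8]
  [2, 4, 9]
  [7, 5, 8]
λ(A) = 3/2

Enumerate directed cycles and compute their means (weight / length). Sample:
  cycle 0 → 0: weight = 9, length = 1, mean = 9/1 ≈ 9.000
  cycle 1 → 1: weight = 4, length = 1, mean = 4/1 ≈ 4.000
  cycle 2 → 2: weight = 8, length = 1, mean = 8/1 ≈ 8.000
  cycle 0 → 1 → 0: weight = 3, length = 2, mean = 3/2 ≈ 1.500
  cycle 0 → 2 → 0: weight = 15, length = 2, mean = 15/2 ≈ 7.500
  cycle 1 → 0 → 1: weight = 3, length = 2, mean = 3/2 ≈ 1.500
Minimum mean = 1.500, attained e.g. along the cycle 0 → 1 → 0 with weight 3 and length 2. So λ(A) = 3/2 = 3/2.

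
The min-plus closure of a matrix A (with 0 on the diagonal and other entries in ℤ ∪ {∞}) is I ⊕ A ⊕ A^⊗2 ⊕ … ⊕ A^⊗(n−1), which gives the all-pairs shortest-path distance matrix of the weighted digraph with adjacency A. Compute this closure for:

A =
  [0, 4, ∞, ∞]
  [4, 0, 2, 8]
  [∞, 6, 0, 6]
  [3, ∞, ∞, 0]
Closure =
  [0, 4, 6, 12]
  [4, 0, 2, 8]
  [9, 6, 0, 6]
  [3, 7, 9, 0]

This is the Floyd-Warshall all-pairs shortest-path computation. For each intermediate vertex k = 0, 1, …, 3, update dist[i][j] ← min(dist[i][j], dist[i][k] + dist[k][j]). The final matrix gives, for each (i, j), the minimum total weight of any directed path from i to j (possibly empty when i = j).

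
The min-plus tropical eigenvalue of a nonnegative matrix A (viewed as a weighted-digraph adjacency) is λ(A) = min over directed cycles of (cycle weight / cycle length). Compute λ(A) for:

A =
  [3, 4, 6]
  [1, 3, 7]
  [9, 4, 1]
λ(A) = 1

Enumerate directed cycles and compute their means (weight / length). Sample:
  cycle 0 → 0: weight = 3, length = 1, mean = 3/1 ≈ 3.000
  cycle 1 → 1: weight = 3, length = 1, mean = 3/1 ≈ 3.000
  cycle 2 → 2: weight = 1, length = 1, mean = 1/1 ≈ 1.000
  cycle 0 → 1 → 0: weight = 5, length = 2, mean = 5/2 ≈ 2.500
  cycle 0 → 2 → 0: weight = 15, length = 2, mean = 15/2 ≈ 7.500
  cycle 1 → 0 → 1: weight = 5, length = 2, mean = 5/2 ≈ 2.500
Minimum mean = 1.000, attained e.g. along the cycle 2 → 2 with weight 1 and length 1. So λ(A) = 1/1 = 1.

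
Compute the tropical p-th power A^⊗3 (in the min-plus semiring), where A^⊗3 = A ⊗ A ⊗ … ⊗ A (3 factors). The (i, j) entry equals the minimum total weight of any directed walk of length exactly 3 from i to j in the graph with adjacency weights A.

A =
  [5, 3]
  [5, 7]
A^⊗3 =
  [13, 11]
  [13, 13]

Each entry (A^⊗3)_ij equals the minimum over all length-3 walks i = v_0 → v_1 → … → v_3 = j of Σ_t A[v_t][v_{t+1}]. For example, for (i, j) = (0, 1) we minimise over 4 possible intermediate vertex sequences; the minimum is 11, attained along the walk 0 → 1 → 0 → 1.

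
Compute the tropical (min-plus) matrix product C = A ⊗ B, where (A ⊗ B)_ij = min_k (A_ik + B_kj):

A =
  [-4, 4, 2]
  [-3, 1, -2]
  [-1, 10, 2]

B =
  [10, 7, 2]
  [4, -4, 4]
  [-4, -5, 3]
A ⊗ B =
  [-2, -3, -2]
  [-6, -7, -1]
  [-2, -3, 1]

Apply the min-plus product entry-by-entry:
  C[0][0] = min over k of (A[0][0] + B[0][0] = -4 + 10 = 6, A[0][1] + B[1][0] = 4 + 4 = 8, A[0][2] + B[2][0] = 2 + -4 = -2) = -2 (attained at k = 2)
  C[0][1] = min over k of (A[0][0] + B[0][1] = -4 + 7 = 3, A[0][1] + B[1][1] = 4 + -4 = 0, A[0][2] + B[2][1] = 2 + -5 = -3) = -3 (attained at k = 2)
  C[0][2] = min over k of (A[0][0] + B[0][2] = -4 + 2 = -2, A[0][1] + B[1][2] = 4 + 4 = 8, A[0][2] + B[2][2] = 2 + 3 = 5) = -2 (attained at k = 0)
  C[1][0] = min over k of (A[1][0] + B[0][0] = -3 + 10 = 7, A[1][1] + B[1][0] = 1 + 4 = 5, A[1][2] + B[2][0] = -2 + -4 = -6) = -6 (attained at k = 2)
  C[1][1] = min over k of (A[1][0] + B[0][1] = -3 + 7 = 4, A[1][1] + B[1][1] = 1 + -4 = -3, A[1][2] + B[2][1] = -2 + -5 = -7) = -7 (attained at k = 2)
  C[1][2] = min over k of (A[1][0] + B[0][2] = -3 + 2 = -1, A[1][1] + B[1][2] = 1 + 4 = 5, A[1][2] + B[2][2] = -2 + 3 = 1) = -1 (attained at k = 0)
  C[2][0] = min over k of (A[2][0] + B[0][0] = -1 + 10 = 9, A[2][1] + B[1][0] = 10 + 4 = 14, A[2][2] + B[2][0] = 2 + -4 = -2) = -2 (attained at k = 2)
  C[2][1] = min over k of (A[2][0] + B[0][1] = -1 + 7 = 6, A[2][1] + B[1][1] = 10 + -4 = 6, A[2][2] + B[2][1] = 2 + -5 = -3) = -3 (attained at k = 2)
  C[2][2] = min over k of (A[2][0] + B[0][2] = -1 + 2 = 1, A[2][1] + B[1][2] = 10 + 4 = 14, A[2][2] + B[2][2] = 2 + 3 = 5) = 1 (attained at k = 0)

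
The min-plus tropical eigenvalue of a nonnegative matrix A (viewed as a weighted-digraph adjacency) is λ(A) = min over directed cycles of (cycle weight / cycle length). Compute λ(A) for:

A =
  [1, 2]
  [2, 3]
λ(A) = 1

Enumerate directed cycles and compute their means (weight / length). Sample:
  cycle 0 → 0: weight = 1, length = 1, mean = 1/1 ≈ 1.000
  cycle 1 → 1: weight = 3, length = 1, mean = 3/1 ≈ 3.000
  cycle 0 → 1 → 0: weight = 4, length = 2, mean = 4/2 ≈ 2.000
  cycle 1 → 0 → 1: weight = 4, length = 2, mean = 4/2 ≈ 2.000
Minimum mean = 1.000, attained e.g. along the cycle 0 → 0 with weight 1 and length 1. So λ(A) = 1/1 = 1.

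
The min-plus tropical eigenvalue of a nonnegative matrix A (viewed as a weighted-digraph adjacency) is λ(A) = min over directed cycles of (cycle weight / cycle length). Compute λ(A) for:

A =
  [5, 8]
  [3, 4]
λ(A) = 4

Enumerate directed cycles and compute their means (weight / length). Sample:
  cycle 0 → 0: weight = 5, length = 1, mean = 5/1 ≈ 5.000
  cycle 1 → 1: weight = 4, length = 1, mean = 4/1 ≈ 4.000
  cycle 0 → 1 → 0: weight = 11, length = 2, mean = 11/2 ≈ 5.500
  cycle 1 → 0 → 1: weight = 11, length = 2, mean = 11/2 ≈ 5.500
Minimum mean = 4.000, attained e.g. along the cycle 1 → 1 with weight 4 and length 1. So λ(A) = 4/1 = 4.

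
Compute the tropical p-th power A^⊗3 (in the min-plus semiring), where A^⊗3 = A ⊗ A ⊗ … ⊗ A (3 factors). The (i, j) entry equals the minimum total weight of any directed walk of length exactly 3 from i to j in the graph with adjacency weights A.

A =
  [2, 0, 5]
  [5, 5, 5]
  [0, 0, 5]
A^⊗3 =
  [5, 4, 7]
  [7, 5, 10]
  [4, 2, 5]

Each entry (A^⊗3)_ij equals the minimum over all length-3 walks i = v_0 → v_1 → … → v_3 = j of Σ_t A[v_t][v_{t+1}]. For example, for (i, j) = (0, 2) we minimise over 9 possible intermediate vertex sequences; the minimum is 7, attained along the walk 0 → 0 → 1 → 2.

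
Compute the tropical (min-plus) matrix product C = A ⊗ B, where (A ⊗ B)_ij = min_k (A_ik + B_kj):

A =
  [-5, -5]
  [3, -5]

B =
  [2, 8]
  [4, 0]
A ⊗ B =
  [-3, -5]
  [-1, -5]

Apply the min-plus product entry-by-entry:
  C[0][0] = min over k of (A[0][0] + B[0][0] = -5 + 2 = -3, A[0][1] + B[1][0] = -5 + 4 = -1) = -3 (attained at k = 0)
  C[0][1] = min over k of (A[0][0] + B[0][1] = -5 + 8 = 3, A[0][1] + B[1][1] = -5 + 0 = -5) = -5 (attained at k = 1)
  C[1][0] = min over k of (A[1][0] + B[0][0] = 3 + 2 = 5, A[1][1] + B[1][0] = -5 + 4 = -1) = -1 (attained at k = 1)
  C[1][1] = min over k of (A[1][0] + B[0][1] = 3 + 8 = 11, A[1][1] + B[1][1] = -5 + 0 = -5) = -5 (attained at k = 1)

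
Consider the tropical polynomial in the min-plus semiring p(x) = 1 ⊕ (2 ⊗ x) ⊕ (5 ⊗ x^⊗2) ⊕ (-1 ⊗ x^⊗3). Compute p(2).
p(2) = 1

A tropical monomial a ⊗ x^⊗i evaluates to a + i · x. Evaluating each term at x = 2:
  Term 0 contributes 1 + 0 · 2 = 1
  Term 1 contributes 2 + 1 · 2 = 4
  Term 2 contributes 5 + 2 · 2 = 9
  Term 3 contributes -1 + 3 · 2 = 5
p(2) = ⊕ of these = min[1, 4, 9, 5] = 1.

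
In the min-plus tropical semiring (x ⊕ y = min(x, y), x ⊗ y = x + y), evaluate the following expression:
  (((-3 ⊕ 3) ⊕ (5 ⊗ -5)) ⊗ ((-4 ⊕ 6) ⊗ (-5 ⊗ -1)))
(((-3 ⊕ 3) ⊕ (5 ⊗ -5)) ⊗ ((-4 ⊕ 6) ⊗ (-5 ⊗ -1))) = -13

Expand innermost to outermost. Recall ⊕ takes the minimum of its arguments and ⊗ takes their sum. Working out the expression (((-3 ⊕ 3) ⊕ (5 ⊗ -5)) ⊗ ((-4 ⊕ 6) ⊗ (-5 ⊗ -1))) gives -13.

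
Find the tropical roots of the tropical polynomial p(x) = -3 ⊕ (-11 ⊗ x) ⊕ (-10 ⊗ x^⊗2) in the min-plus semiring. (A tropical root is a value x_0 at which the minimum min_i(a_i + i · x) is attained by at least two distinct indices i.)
Roots: {-1, 8}

Each tropical root is a break point of the lower envelope of the lines y = a_i + i · x (there are 3 lines, with slopes 0, 1, ..., 2). Only the lines that attain the minimum somewhere contribute to roots; other lines are dominated. Here the surviving (envelope) indices are i = 2, i = 1, i = 0.
Intersections between consecutive envelope lines give the roots: for adjacent envelope indices i < j the intersection is x = (a_i − a_j) / (j − i). Reading off the sorted break points: {-1, 8}.
Verification: at each break x_0, at least two indices attain the minimum of min_i(a_i + i · x_0).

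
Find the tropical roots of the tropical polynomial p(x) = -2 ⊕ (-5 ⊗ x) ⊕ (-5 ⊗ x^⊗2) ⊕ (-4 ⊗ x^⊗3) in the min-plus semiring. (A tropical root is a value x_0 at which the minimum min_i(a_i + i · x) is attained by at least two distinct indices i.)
Roots: {-1, 0, 3}

Each tropical root is a break point of the lower envelope of the lines y = a_i + i · x (there are 4 lines, with slopes 0, 1, ..., 3). Only the lines that attain the minimum somewhere contribute to roots; other lines are dominated. Here the surviving (envelope) indices are i = 3, i = 2, i = 1, i = 0.
Intersections between consecutive envelope lines give the roots: for adjacent envelope indices i < j the intersection is x = (a_i − a_j) / (j − i). Reading off the sorted break points: {-1, 0, 3}.
Verification: at each break x_0, at least two indices attain the minimum of min_i(a_i + i · x_0).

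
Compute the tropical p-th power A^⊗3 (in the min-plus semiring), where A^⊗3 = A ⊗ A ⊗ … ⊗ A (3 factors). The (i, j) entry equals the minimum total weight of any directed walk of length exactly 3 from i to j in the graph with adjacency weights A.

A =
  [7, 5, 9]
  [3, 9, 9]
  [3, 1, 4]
A^⊗3 =
  [13, 13, 17]
  [11, 13, 16]
  [8, 9, 12]

Each entry (A^⊗3)_ij equals the minimum over all length-3 walks i = v_0 → v_1 → … → v_3 = j of Σ_t A[v_t][v_{t+1}]. For example, for (i, j) = (0, 2) we minimise over 9 possible intermediate vertex sequences; the minimum is 17, attained along the walk 0 → 1 → 0 → 2.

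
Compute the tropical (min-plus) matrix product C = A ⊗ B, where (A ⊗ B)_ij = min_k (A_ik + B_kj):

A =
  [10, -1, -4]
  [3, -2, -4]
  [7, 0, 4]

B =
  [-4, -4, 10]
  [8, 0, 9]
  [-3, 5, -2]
A ⊗ B =
  [-7, -1, -6]
  [-7, -2, -6]
  [1, 0, 2]

Apply the min-plus product entry-by-entry:
  C[0][0] = min over k of (A[0][0] + B[0][0] = 10 + -4 = 6, A[0][1] + B[1][0] = -1 + 8 = 7, A[0][2] + B[2][0] = -4 + -3 = -7) = -7 (attained at k = 2)
  C[0][1] = min over k of (A[0][0] + B[0][1] = 10 + -4 = 6, A[0][1] + B[1][1] = -1 + 0 = -1, A[0][2] + B[2][1] = -4 + 5 = 1) = -1 (attained at k = 1)
  C[0][2] = min over k of (A[0][0] + B[0][2] = 10 + 10 = 20, A[0][1] + B[1][2] = -1 + 9 = 8, A[0][2] + B[2][2] = -4 + -2 = -6) = -6 (attained at k = 2)
  C[1][0] = min over k of (A[1][0] + B[0][0] = 3 + -4 = -1, A[1][1] + B[1][0] = -2 + 8 = 6, A[1][2] + B[2][0] = -4 + -3 = -7) = -7 (attained at k = 2)
  C[1][1] = min over k of (A[1][0] + B[0][1] = 3 + -4 = -1, A[1][1] + B[1][1] = -2 + 0 = -2, A[1][2] + B[2][1] = -4 + 5 = 1) = -2 (attained at k = 1)
  C[1][2] = min over k of (A[1][0] + B[0][2] = 3 + 10 = 13, A[1][1] + B[1][2] = -2 + 9 = 7, A[1][2] + B[2][2] = -4 + -2 = -6) = -6 (attained at k = 2)
  C[2][0] = min over k of (A[2][0] + B[0][0] = 7 + -4 = 3, A[2][1] + B[1][0] = 0 + 8 = 8, A[2][2] + B[2][0] = 4 + -3 = 1) = 1 (attained at k = 2)
  C[2][1] = min over k of (A[2][0] + B[0][1] = 7 + -4 = 3, A[2][1] + B[1][1] = 0 + 0 = 0, A[2][2] + B[2][1] = 4 + 5 = 9) = 0 (attained at k = 1)
  C[2][2] = min over k of (A[2][0] + B[0][2] = 7 + 10 = 17, A[2][1] + B[1][2] = 0 + 9 = 9, A[2][2] + B[2][2] = 4 + -2 = 2) = 2 (attained at k = 2)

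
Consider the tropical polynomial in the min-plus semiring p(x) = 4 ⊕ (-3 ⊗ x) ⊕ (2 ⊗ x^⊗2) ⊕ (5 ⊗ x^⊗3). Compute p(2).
p(2) = -1

A tropical monomial a ⊗ x^⊗i evaluates to a + i · x. Evaluating each term at x = 2:
  Term 0 contributes 4 + 0 · 2 = 4
  Term 1 contributes -3 + 1 · 2 = -1
  Term 2 contributes 2 + 2 · 2 = 6
  Term 3 contributes 5 + 3 · 2 = 11
p(2) = ⊕ of these = min[4, -1, 6, 11] = -1.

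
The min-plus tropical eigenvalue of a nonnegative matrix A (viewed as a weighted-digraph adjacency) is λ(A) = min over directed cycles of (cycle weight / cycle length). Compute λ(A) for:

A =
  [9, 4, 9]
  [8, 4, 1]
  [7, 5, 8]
λ(A) = 3

Enumerate directed cycles and compute their means (weight / length). Sample:
  cycle 0 → 0: weight = 9, length = 1, mean = 9/1 ≈ 9.000
  cycle 1 → 1: weight = 4, length = 1, mean = 4/1 ≈ 4.000
  cycle 2 → 2: weight = 8, length = 1, mean = 8/1 ≈ 8.000
  cycle 0 → 1 → 0: weight = 12, length = 2, mean = 12/2 ≈ 6.000
  cycle 0 → 2 → 0: weight = 16, length = 2, mean = 16/2 ≈ 8.000
  cycle 1 → 0 → 1: weight = 12, length = 2, mean = 12/2 ≈ 6.000
Minimum mean = 3.000, attained e.g. along the cycle 1 → 2 → 1 with weight 6 and length 2. So λ(A) = 6/2 = 3.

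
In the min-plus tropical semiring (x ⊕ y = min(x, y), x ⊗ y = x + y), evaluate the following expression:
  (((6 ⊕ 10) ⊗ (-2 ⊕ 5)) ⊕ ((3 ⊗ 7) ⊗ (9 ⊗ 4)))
(((6 ⊕ 10) ⊗ (-2 ⊕ 5)) ⊕ ((3 ⊗ 7) ⊗ (9 ⊗ 4))) = 4

Expand innermost to outermost. Recall ⊕ takes the minimum of its arguments and ⊗ takes their sum. Working out the expression (((6 ⊕ 10) ⊗ (-2 ⊕ 5)) ⊕ ((3 ⊗ 7) ⊗ (9 ⊗ 4))) gives 4.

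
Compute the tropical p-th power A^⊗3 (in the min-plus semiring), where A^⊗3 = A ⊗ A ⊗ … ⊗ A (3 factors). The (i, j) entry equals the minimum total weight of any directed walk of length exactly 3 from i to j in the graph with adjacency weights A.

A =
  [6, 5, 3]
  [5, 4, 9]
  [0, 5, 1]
A^⊗3 =
  [4, 8, 5]
  [8, 12, 9]
  [2, 6, 3]

Each entry (A^⊗3)_ij equals the minimum over all length-3 walks i = v_0 → v_1 → … → v_3 = j of Σ_t A[v_t][v_{t+1}]. For example, for (i, j) = (0, 2) we minimise over 9 possible intermediate vertex sequences; the minimum is 5, attained along the walk 0 → 2 → 2 → 2.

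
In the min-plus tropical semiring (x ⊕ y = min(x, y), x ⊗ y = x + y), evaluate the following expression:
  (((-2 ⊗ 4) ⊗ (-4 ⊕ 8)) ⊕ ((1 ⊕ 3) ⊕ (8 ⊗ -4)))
(((-2 ⊗ 4) ⊗ (-4 ⊕ 8)) ⊕ ((1 ⊕ 3) ⊕ (8 ⊗ -4))) = -2

Expand innermost to outermost. Recall ⊕ takes the minimum of its arguments and ⊗ takes their sum. Working out the expression (((-2 ⊗ 4) ⊗ (-4 ⊕ 8)) ⊕ ((1 ⊕ 3) ⊕ (8 ⊗ -4))) gives -2.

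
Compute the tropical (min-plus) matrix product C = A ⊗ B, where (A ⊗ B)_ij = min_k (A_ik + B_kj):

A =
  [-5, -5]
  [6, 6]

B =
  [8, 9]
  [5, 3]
A ⊗ B =
  [0, -2]
  [11, 9]

Apply the min-plus product entry-by-entry:
  C[0][0] = min over k of (A[0][0] + B[0][0] = -5 + 8 = 3, A[0][1] + B[1][0] = -5 + 5 = 0) = 0 (attained at k = 1)
  C[0][1] = min over k of (A[0][0] + B[0][1] = -5 + 9 = 4, A[0][1] + B[1][1] = -5 + 3 = -2) = -2 (attained at k = 1)
  C[1][0] = min over k of (A[1][0] + B[0][0] = 6 + 8 = 14, A[1][1] + B[1][0] = 6 + 5 = 11) = 11 (attained at k = 1)
  C[1][1] = min over k of (A[1][0] + B[0][1] = 6 + 9 = 15, A[1][1] + B[1][1] = 6 + 3 = 9) = 9 (attained at k = 1)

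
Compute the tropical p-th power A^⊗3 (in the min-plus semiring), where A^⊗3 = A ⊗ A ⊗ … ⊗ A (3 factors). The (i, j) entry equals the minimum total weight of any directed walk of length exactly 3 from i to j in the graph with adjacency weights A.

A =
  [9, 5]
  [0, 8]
A^⊗3 =
  [13, 10]
  [5, 13]

Each entry (A^⊗3)_ij equals the minimum over all length-3 walks i = v_0 → v_1 → … → v_3 = j of Σ_t A[v_t][v_{t+1}]. For example, for (i, j) = (0, 1) we minimise over 4 possible intermediate vertex sequences; the minimum is 10, attained along the walk 0 → 1 → 0 → 1.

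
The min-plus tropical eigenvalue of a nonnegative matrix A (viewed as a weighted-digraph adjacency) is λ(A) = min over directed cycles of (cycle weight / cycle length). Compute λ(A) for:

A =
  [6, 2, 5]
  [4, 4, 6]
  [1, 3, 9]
λ(A) = 3

Enumerate directed cycles and compute their means (weight / length). Sample:
  cycle 0 → 0: weight = 6, length = 1, mean = 6/1 ≈ 6.000
  cycle 1 → 1: weight = 4, length = 1, mean = 4/1 ≈ 4.000
  cycle 2 → 2: weight = 9, length = 1, mean = 9/1 ≈ 9.000
  cycle 0 → 1 → 0: weight = 6, length = 2, mean = 6/2 ≈ 3.000
  cycle 0 → 2 → 0: weight = 6, length = 2, mean = 6/2 ≈ 3.000
  cycle 1 → 0 → 1: weight = 6, length = 2, mean = 6/2 ≈ 3.000
Minimum mean = 3.000, attained e.g. along the cycle 0 → 1 → 0 with weight 6 and length 2. So λ(A) = 6/2 = 3.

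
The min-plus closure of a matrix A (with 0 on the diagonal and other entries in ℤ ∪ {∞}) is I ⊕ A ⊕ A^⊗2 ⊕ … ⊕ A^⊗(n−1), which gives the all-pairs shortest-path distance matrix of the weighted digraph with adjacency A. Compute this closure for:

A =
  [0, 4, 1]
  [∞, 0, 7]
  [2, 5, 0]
Closure =
  [0, 4, 1]
  [9, 0, 7]
  [2, 5, 0]

This is the Floyd-Warshall all-pairs shortest-path computation. For each intermediate vertex k = 0, 1, …, 2, update dist[i][j] ← min(dist[i][j], dist[i][k] + dist[k][j]). The final matrix gives, for each (i, j), the minimum total weight of any directed path from i to j (possibly empty when i = j).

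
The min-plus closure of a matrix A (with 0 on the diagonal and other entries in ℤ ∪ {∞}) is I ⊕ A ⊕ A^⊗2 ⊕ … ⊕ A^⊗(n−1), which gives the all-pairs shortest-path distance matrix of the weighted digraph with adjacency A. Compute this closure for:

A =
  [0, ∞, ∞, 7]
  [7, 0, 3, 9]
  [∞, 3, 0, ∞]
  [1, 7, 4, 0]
Closure =
  [0, 14, 11, 7]
  [7, 0, 3, 9]
  [10, 3, 0, 12]
  [1, 7, 4, 0]

This is the Floyd-Warshall all-pairs shortest-path computation. For each intermediate vertex k = 0, 1, …, 3, update dist[i][j] ← min(dist[i][j], dist[i][k] + dist[k][j]). The final matrix gives, for each (i, j), the minimum total weight of any directed path from i to j (possibly empty when i = j).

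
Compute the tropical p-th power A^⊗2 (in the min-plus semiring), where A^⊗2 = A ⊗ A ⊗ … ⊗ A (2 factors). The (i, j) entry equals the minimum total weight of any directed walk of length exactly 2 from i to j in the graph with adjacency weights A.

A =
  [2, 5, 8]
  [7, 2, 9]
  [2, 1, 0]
A^⊗2 =
  [4, 7, 8]
  [9, 4, 9]
  [2, 1, 0]

Each entry (A^⊗2)_ij equals the minimum over all length-2 walks i = v_0 → v_1 → … → v_2 = j of Σ_t A[v_t][v_{t+1}]. For example, for (i, j) = (0, 2) we minimise over 3 possible intermediate vertex sequences; the minimum is 8, attained along the walk 0 → 2 → 2.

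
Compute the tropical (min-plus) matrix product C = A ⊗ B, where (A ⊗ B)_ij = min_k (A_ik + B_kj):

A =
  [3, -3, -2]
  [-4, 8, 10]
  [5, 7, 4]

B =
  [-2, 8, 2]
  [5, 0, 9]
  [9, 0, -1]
A ⊗ B =
  [1, -3, -3]
  [-6, 4, -2]
  [3, 4, 3]

Apply the min-plus product entry-by-entry:
  C[0][0] = min over k of (A[0][0] + B[0][0] = 3 + -2 = 1, A[0][1] + B[1][0] = -3 + 5 = 2, A[0][2] + B[2][0] = -2 + 9 = 7) = 1 (attained at k = 0)
  C[0][1] = min over k of (A[0][0] + B[0][1] = 3 + 8 = 11, A[0][1] + B[1][1] = -3 + 0 = -3, A[0][2] + B[2][1] = -2 + 0 = -2) = -3 (attained at k = 1)
  C[0][2] = min over k of (A[0][0] + B[0][2] = 3 + 2 = 5, A[0][1] + B[1][2] = -3 + 9 = 6, A[0][2] + B[2][2] = -2 + -1 = -3) = -3 (attained at k = 2)
  C[1][0] = min over k of (A[1][0] + B[0][0] = -4 + -2 = -6, A[1][1] + B[1][0] = 8 + 5 = 13, A[1][2] + B[2][0] = 10 + 9 = 19) = -6 (attained at k = 0)
  C[1][1] = min over k of (A[1][0] + B[0][1] = -4 + 8 = 4, A[1][1] + B[1][1] = 8 + 0 = 8, A[1][2] + B[2][1] = 10 + 0 = 10) = 4 (attained at k = 0)
  C[1][2] = min over k of (A[1][0] + B[0][2] = -4 + 2 = -2, A[1][1] + B[1][2] = 8 + 9 = 17, A[1][2] + B[2][2] = 10 + -1 = 9) = -2 (attained at k = 0)
  C[2][0] = min over k of (A[2][0] + B[0][0] = 5 + -2 = 3, A[2][1] + B[1][0] = 7 + 5 = 12, A[2][2] + B[2][0] = 4 + 9 = 13) = 3 (attained at k = 0)
  C[2][1] = min over k of (A[2][0] + B[0][1] = 5 + 8 = 13, A[2][1] + B[1][1] = 7 + 0 = 7, A[2][2] + B[2][1] = 4 + 0 = 4) = 4 (attained at k = 2)
  C[2][2] = min over k of (A[2][0] + B[0][2] = 5 + 2 = 7, A[2][1] + B[1][2] = 7 + 9 = 16, A[2][2] + B[2][2] = 4 + -1 = 3) = 3 (attained at k = 2)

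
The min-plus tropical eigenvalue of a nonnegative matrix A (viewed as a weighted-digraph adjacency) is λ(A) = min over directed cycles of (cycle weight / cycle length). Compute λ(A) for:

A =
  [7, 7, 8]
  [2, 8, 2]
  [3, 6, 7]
λ(A) = 4

Enumerate directed cycles and compute their means (weight / length). Sample:
  cycle 0 → 0: weight = 7, length = 1, mean = 7/1 ≈ 7.000
  cycle 1 → 1: weight = 8, length = 1, mean = 8/1 ≈ 8.000
  cycle 2 → 2: weight = 7, length = 1, mean = 7/1 ≈ 7.000
  cycle 0 → 1 → 0: weight = 9, length = 2, mean = 9/2 ≈ 4.500
  cycle 0 → 2 → 0: weight = 11, length = 2, mean = 11/2 ≈ 5.500
  cycle 1 → 0 → 1: weight = 9, length = 2, mean = 9/2 ≈ 4.500
Minimum mean = 4.000, attained e.g. along the cycle 1 → 2 → 1 with weight 8 and length 2. So λ(A) = 8/2 = 4.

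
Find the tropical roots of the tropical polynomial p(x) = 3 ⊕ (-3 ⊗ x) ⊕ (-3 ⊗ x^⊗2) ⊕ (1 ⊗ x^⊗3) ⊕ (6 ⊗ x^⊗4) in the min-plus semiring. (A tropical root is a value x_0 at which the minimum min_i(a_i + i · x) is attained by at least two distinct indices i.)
Roots: {-5, -4, 0, 6}

Each tropical root is a break point of the lower envelope of the lines y = a_i + i · x (there are 5 lines, with slopes 0, 1, ..., 4). Only the lines that attain the minimum somewhere contribute to roots; other lines are dominated. Here the surviving (envelope) indices are i = 4, i = 3, i = 2, i = 1, i = 0.
Intersections between consecutive envelope lines give the roots: for adjacent envelope indices i < j the intersection is x = (a_i − a_j) / (j − i). Reading off the sorted break points: {-5, -4, 0, 6}.
Verification: at each break x_0, at least two indices attain the minimum of min_i(a_i + i · x_0).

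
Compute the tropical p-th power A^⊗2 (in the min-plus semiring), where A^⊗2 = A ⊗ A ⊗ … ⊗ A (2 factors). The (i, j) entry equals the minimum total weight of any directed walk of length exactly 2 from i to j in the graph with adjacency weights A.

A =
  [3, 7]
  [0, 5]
A^⊗2 =
  [6, 10]
  [3, 7]

Each entry (A^⊗2)_ij equals the minimum over all length-2 walks i = v_0 → v_1 → … → v_2 = j of Σ_t A[v_t][v_{t+1}]. For example, for (i, j) = (0, 1) we minimise over 2 possible intermediate vertex sequences; the minimum is 10, attained along the walk 0 → 0 → 1.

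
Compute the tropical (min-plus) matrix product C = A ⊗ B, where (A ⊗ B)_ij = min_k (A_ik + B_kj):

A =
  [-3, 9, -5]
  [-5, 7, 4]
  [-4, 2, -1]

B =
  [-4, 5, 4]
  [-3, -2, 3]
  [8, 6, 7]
A ⊗ B =
  [-7, 1, 1]
  [-9, 0, -1]
  [-8, 0, 0]

Apply the min-plus product entry-by-entry:
  C[0][0] = min over k of (A[0][0] + B[0][0] = -3 + -4 = -7, A[0][1] + B[1][0] = 9 + -3 = 6, A[0][2] + B[2][0] = -5 + 8 = 3) = -7 (attained at k = 0)
  C[0][1] = min over k of (A[0][0] + B[0][1] = -3 + 5 = 2, A[0][1] + B[1][1] = 9 + -2 = 7, A[0][2] + B[2][1] = -5 + 6 = 1) = 1 (attained at k = 2)
  C[0][2] = min over k of (A[0][0] + B[0][2] = -3 + 4 = 1, A[0][1] + B[1][2] = 9 + 3 = 12, A[0][2] + B[2][2] = -5 + 7 = 2) = 1 (attained at k = 0)
  C[1][0] = min over k of (A[1][0] + B[0][0] = -5 + -4 = -9, A[1][1] + B[1][0] = 7 + -3 = 4, A[1][2] + B[2][0] = 4 + 8 = 12) = -9 (attained at k = 0)
  C[1][1] = min over k of (A[1][0] + B[0][1] = -5 + 5 = 0, A[1][1] + B[1][1] = 7 + -2 = 5, A[1][2] + B[2][1] = 4 + 6 = 10) = 0 (attained at k = 0)
  C[1][2] = min over k of (A[1][0] + B[0][2] = -5 + 4 = -1, A[1][1] + B[1][2] = 7 + 3 = 10, A[1][2] + B[2][2] = 4 + 7 = 11) = -1 (attained at k = 0)
  C[2][0] = min over k of (A[2][0] + B[0][0] = -4 + -4 = -8, A[2][1] + B[1][0] = 2 + -3 = -1, A[2][2] + B[2][0] = -1 + 8 = 7) = -8 (attained at k = 0)
  C[2][1] = min over k of (A[2][0] + B[0][1] = -4 + 5 = 1, A[2][1] + B[1][1] = 2 + -2 = 0, A[2][2] + B[2][1] = -1 + 6 = 5) = 0 (attained at k = 1)
  C[2][2] = min over k of (A[2][0] + B[0][2] = -4 + 4 = 0, A[2][1] + B[1][2] = 2 + 3 = 5, A[2][2] + B[2][2] = -1 + 7 = 6) = 0 (attained at k = 0)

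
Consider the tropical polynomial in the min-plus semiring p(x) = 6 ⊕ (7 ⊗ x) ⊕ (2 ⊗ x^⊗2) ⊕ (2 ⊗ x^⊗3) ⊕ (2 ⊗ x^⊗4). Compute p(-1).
p(-1) = -2

A tropical monomial a ⊗ x^⊗i evaluates to a + i · x. Evaluating each term at x = -1:
  Term 0 contributes 6 + 0 · -1 = 6
  Term 1 contributes 7 + 1 · -1 = 6
  Term 2 contributes 2 + 2 · -1 = 0
  Term 3 contributes 2 + 3 · -1 = -1
  Term 4 contributes 2 + 4 · -1 = -2
p(-1) = ⊕ of these = min[6, 6, 0, -1, -2] = -2.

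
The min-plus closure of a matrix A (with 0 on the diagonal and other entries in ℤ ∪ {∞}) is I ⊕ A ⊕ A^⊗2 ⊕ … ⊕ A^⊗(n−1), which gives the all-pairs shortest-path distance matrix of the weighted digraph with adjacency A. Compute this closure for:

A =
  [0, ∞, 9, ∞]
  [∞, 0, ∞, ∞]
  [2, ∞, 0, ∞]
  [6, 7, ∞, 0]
Closure =
  [0, ∞, 9, ∞]
  [∞, 0, ∞, ∞]
  [2, ∞, 0, ∞]
  [6, 7, 15, 0]

This is the Floyd-Warshall all-pairs shortest-path computation. For each intermediate vertex k = 0, 1, …, 3, update dist[i][j] ← min(dist[i][j], dist[i][k] + dist[k][j]). The final matrix gives, for each (i, j), the minimum total weight of any directed path from i to j (possibly empty when i = j).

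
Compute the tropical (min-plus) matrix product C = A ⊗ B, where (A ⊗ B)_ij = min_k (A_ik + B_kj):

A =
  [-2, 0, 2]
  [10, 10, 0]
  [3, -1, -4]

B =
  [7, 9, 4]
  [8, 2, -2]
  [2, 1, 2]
A ⊗ B =
  [4, 2, -2]
  [2, 1, 2]
  [-2, -3, -3]

Apply the min-plus product entry-by-entry:
  C[0][0] = min over k of (A[0][0] + B[0][0] = -2 + 7 = 5, A[0][1] + B[1][0] = 0 + 8 = 8, A[0][2] + B[2][0] = 2 + 2 = 4) = 4 (attained at k = 2)
  C[0][1] = min over k of (A[0][0] + B[0][1] = -2 + 9 = 7, A[0][1] + B[1][1] = 0 + 2 = 2, A[0][2] + B[2][1] = 2 + 1 = 3) = 2 (attained at k = 1)
  C[0][2] = min over k of (A[0][0] + B[0][2] = -2 + 4 = 2, A[0][1] + B[1][2] = 0 + -2 = -2, A[0][2] + B[2][2] = 2 + 2 = 4) = -2 (attained at k = 1)
  C[1][0] = min over k of (A[1][0] + B[0][0] = 10 + 7 = 17, A[1][1] + B[1][0] = 10 + 8 = 18, A[1][2] + B[2][0] = 0 + 2 = 2) = 2 (attained at k = 2)
  C[1][1] = min over k of (A[1][0] + B[0][1] = 10 + 9 = 19, A[1][1] + B[1][1] = 10 + 2 = 12, A[1][2] + B[2][1] = 0 + 1 = 1) = 1 (attained at k = 2)
  C[1][2] = min over k of (A[1][0] + B[0][2] = 10 + 4 = 14, A[1][1] + B[1][2] = 10 + -2 = 8, A[1][2] + B[2][2] = 0 + 2 = 2) = 2 (attained at k = 2)
  C[2][0] = min over k of (A[2][0] + B[0][0] = 3 + 7 = 10, A[2][1] + B[1][0] = -1 + 8 = 7, A[2][2] + B[2][0] = -4 + 2 = -2) = -2 (attained at k = 2)
  C[2][1] = min over k of (A[2][0] + B[0][1] = 3 + 9 = 12, A[2][1] + B[1][1] = -1 + 2 = 1, A[2][2] + B[2][1] = -4 + 1 = -3) = -3 (attained at k = 2)
  C[2][2] = min over k of (A[2][0] + B[0][2] = 3 + 4 = 7, A[2][1] + B[1][2] = -1 + -2 = -3, A[2][2] + B[2][2] = -4 + 2 = -2) = -3 (attained at k = 1)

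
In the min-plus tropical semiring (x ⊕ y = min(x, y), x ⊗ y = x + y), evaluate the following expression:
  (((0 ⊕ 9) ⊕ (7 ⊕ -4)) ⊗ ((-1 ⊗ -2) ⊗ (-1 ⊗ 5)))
(((0 ⊕ 9) ⊕ (7 ⊕ -4)) ⊗ ((-1 ⊗ -2) ⊗ (-1 ⊗ 5))) = -3

Expand innermost to outermost. Recall ⊕ takes the minimum of its arguments and ⊗ takes their sum. Working out the expression (((0 ⊕ 9) ⊕ (7 ⊕ -4)) ⊗ ((-1 ⊗ -2) ⊗ (-1 ⊗ 5))) gives -3.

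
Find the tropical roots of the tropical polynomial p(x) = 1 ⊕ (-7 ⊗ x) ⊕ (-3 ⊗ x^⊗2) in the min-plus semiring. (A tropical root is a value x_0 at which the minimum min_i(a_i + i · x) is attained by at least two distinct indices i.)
Roots: {-4, 8}

Each tropical root is a break point of the lower envelope of the lines y = a_i + i · x (there are 3 lines, with slopes 0, 1, ..., 2). Only the lines that attain the minimum somewhere contribute to roots; other lines are dominated. Here the surviving (envelope) indices are i = 2, i = 1, i = 0.
Intersections between consecutive envelope lines give the roots: for adjacent envelope indices i < j the intersection is x = (a_i − a_j) / (j − i). Reading off the sorted break points: {-4, 8}.
Verification: at each break x_0, at least two indices attain the minimum of min_i(a_i + i · x_0).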